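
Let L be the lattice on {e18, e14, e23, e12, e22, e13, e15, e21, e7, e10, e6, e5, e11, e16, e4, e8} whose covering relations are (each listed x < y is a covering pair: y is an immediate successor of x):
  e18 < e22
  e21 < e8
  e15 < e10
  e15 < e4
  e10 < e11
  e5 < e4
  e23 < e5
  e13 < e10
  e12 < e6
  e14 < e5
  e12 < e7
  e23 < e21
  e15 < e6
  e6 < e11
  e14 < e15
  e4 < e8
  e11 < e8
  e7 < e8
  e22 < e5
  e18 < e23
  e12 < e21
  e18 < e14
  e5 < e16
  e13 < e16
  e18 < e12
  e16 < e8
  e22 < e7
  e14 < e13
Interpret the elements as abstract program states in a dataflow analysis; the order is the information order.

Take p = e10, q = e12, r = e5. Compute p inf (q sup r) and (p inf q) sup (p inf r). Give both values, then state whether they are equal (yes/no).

q sup r = e8, so p inf (q sup r) = e10 inf e8 = e10.
p inf q = e18 and p inf r = e14, so (p inf q) sup (p inf r) = e18 sup e14 = e14.
Equal: no.

e10; e14; no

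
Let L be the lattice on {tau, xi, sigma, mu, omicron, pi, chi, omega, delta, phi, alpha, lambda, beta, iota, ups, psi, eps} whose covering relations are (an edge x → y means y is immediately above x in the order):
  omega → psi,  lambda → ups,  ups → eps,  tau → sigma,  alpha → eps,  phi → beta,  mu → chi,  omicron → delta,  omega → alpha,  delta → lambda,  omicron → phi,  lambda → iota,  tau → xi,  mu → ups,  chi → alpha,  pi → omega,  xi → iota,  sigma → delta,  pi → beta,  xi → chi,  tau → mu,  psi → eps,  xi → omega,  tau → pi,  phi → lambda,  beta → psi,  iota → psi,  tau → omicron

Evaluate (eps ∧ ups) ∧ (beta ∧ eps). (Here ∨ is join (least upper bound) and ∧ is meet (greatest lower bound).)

phi

eps ∧ ups = ups
beta ∧ eps = beta
ups ∧ beta = phi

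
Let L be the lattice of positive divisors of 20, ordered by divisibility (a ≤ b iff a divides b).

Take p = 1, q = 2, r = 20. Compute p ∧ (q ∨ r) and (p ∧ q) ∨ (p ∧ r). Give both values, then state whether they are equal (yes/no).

1; 1; yes

q ∨ r = 20, so p ∧ (q ∨ r) = 1 ∧ 20 = 1.
p ∧ q = 1 and p ∧ r = 1, so (p ∧ q) ∨ (p ∧ r) = 1 ∨ 1 = 1.
Equal: yes.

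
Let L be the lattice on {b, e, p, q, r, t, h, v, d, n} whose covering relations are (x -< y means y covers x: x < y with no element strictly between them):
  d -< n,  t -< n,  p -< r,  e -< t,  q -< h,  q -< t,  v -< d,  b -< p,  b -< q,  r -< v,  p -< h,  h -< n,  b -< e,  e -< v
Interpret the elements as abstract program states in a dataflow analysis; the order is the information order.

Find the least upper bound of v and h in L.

n

Common upper bounds of {v, h}: n.
The least among these is n.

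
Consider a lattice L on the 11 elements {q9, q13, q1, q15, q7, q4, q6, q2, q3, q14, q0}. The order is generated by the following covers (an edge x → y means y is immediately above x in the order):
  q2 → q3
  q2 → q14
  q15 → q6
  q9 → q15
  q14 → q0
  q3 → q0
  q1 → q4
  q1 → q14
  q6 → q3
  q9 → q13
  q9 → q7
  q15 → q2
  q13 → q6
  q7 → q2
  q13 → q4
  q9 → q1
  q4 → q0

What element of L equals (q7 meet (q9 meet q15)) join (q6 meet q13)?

q9 ∧ q15 = q9
q7 ∧ q9 = q9
q6 ∧ q13 = q13
q9 ∨ q13 = q13

q13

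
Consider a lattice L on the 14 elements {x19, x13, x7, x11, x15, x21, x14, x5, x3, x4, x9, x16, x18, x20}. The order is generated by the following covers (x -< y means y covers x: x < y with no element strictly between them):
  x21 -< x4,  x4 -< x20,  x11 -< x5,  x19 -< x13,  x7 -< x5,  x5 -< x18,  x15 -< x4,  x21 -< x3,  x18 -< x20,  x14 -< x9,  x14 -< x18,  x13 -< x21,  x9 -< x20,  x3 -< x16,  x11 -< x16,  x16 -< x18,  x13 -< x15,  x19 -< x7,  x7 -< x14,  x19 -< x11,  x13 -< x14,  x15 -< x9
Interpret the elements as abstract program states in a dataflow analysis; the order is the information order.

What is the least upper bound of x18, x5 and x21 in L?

x18

Common upper bounds of {x18, x5, x21}: x18, x20.
The least among these is x18.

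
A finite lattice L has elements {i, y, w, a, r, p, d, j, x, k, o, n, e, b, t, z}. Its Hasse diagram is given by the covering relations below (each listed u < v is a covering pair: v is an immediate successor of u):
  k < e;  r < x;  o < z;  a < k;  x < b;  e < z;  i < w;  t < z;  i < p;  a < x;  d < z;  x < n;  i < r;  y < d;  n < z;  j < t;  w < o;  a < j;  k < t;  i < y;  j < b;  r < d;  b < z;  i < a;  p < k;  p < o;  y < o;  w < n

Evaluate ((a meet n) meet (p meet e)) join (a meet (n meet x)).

a

a ∧ n = a
p ∧ e = p
a ∧ p = i
n ∧ x = x
a ∧ x = a
i ∨ a = a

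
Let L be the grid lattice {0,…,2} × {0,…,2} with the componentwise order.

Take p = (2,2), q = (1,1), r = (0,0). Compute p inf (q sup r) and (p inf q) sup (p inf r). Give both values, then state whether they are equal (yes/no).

(1,1); (1,1); yes

q sup r = (1,1), so p inf (q sup r) = (2,2) inf (1,1) = (1,1).
p inf q = (1,1) and p inf r = (0,0), so (p inf q) sup (p inf r) = (1,1) sup (0,0) = (1,1).
Equal: yes.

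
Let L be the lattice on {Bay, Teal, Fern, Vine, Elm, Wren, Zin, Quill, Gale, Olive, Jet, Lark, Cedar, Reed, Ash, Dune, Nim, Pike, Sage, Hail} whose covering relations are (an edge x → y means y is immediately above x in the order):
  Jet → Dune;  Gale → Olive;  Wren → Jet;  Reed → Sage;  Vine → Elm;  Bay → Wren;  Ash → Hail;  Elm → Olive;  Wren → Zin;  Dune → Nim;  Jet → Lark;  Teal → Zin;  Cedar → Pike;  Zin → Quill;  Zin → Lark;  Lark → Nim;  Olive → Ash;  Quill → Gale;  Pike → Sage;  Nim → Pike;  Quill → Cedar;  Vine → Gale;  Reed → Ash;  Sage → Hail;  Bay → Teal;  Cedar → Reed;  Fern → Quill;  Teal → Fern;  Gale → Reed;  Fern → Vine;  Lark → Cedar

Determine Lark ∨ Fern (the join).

Common upper bounds of {Lark, Fern}: Ash, Cedar, Hail, Pike, Reed, Sage.
The least among these is Cedar.

Cedar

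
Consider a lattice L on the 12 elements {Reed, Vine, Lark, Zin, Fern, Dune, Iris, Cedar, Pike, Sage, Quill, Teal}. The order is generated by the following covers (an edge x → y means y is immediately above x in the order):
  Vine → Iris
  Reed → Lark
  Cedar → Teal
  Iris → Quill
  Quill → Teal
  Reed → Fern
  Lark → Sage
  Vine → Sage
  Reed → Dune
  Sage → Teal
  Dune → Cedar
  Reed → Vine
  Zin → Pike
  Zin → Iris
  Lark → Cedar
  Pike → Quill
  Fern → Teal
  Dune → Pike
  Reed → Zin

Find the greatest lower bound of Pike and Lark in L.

Reed

Common lower bounds of {Pike, Lark}: Reed.
The greatest among these is Reed.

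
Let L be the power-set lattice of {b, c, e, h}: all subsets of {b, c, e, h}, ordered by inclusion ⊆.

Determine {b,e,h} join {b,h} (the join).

{b,e,h}

Under ⊆, join is union: {b,e,h} ∪ {b,h} = {b,e,h}.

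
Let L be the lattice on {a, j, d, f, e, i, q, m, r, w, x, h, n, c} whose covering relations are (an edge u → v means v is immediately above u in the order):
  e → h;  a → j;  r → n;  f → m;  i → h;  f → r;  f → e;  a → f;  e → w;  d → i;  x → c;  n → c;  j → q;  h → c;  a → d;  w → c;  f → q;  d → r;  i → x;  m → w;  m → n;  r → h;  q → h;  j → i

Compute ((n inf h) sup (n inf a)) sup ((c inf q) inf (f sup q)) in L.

h

n ∧ h = r
n ∧ a = a
r ∨ a = r
c ∧ q = q
f ∨ q = q
q ∧ q = q
r ∨ q = h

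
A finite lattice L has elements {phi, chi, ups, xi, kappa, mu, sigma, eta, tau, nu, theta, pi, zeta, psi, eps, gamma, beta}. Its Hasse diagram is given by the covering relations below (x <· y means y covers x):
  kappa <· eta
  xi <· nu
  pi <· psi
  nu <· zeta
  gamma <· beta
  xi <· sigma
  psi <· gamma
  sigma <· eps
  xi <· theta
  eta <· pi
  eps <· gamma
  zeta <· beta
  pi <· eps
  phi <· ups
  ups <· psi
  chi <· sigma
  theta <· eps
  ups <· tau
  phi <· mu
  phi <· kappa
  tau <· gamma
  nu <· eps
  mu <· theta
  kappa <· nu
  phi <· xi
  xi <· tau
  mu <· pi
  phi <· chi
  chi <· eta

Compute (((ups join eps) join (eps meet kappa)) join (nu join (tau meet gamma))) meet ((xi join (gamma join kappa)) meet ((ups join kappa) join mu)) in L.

psi

ups ∨ eps = gamma
eps ∧ kappa = kappa
gamma ∨ kappa = gamma
tau ∧ gamma = tau
nu ∨ tau = gamma
gamma ∨ gamma = gamma
gamma ∨ kappa = gamma
xi ∨ gamma = gamma
ups ∨ kappa = psi
psi ∨ mu = psi
gamma ∧ psi = psi
gamma ∧ psi = psi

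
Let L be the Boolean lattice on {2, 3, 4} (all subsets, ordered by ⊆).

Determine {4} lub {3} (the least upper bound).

Common upper bounds of {{4}, {3}}: {2,3,4}, {3,4}.
The least among these is {3,4}.

{3,4}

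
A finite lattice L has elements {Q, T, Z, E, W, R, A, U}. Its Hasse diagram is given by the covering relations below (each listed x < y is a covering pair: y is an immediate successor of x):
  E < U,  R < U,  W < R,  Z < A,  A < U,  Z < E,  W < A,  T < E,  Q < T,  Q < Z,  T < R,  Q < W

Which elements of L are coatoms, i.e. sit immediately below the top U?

A, E, R

The coatoms are exactly the elements covered by U: A, E, R.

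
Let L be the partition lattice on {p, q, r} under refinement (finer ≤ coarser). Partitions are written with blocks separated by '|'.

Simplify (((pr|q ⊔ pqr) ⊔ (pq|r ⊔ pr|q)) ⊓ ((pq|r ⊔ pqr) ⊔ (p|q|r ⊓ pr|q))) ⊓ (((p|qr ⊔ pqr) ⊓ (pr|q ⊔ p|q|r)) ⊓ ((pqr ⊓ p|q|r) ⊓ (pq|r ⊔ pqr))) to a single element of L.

pr|q ∨ pqr = pqr
pq|r ∨ pr|q = pqr
pqr ∨ pqr = pqr
pq|r ∨ pqr = pqr
p|q|r ∧ pr|q = p|q|r
pqr ∨ p|q|r = pqr
pqr ∧ pqr = pqr
p|qr ∨ pqr = pqr
pr|q ∨ p|q|r = pr|q
pqr ∧ pr|q = pr|q
pqr ∧ p|q|r = p|q|r
pq|r ∨ pqr = pqr
p|q|r ∧ pqr = p|q|r
pr|q ∧ p|q|r = p|q|r
pqr ∧ p|q|r = p|q|r

p|q|r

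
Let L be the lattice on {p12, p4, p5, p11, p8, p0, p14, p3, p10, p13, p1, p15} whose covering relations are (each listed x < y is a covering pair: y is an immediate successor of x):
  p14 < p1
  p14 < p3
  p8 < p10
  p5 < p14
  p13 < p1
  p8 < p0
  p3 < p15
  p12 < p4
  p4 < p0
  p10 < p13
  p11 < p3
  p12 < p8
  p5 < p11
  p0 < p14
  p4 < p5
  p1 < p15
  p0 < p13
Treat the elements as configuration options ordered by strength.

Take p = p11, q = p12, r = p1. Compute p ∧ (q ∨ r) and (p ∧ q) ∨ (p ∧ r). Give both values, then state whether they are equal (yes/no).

p5; p5; yes

q ∨ r = p1, so p ∧ (q ∨ r) = p11 ∧ p1 = p5.
p ∧ q = p12 and p ∧ r = p5, so (p ∧ q) ∨ (p ∧ r) = p12 ∨ p5 = p5.
Equal: yes.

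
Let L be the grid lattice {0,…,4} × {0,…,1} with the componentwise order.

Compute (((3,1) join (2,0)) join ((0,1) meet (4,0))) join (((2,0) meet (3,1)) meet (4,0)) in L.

(3,1)

(3,1) ∨ (2,0) = (3,1)
(0,1) ∧ (4,0) = (0,0)
(3,1) ∨ (0,0) = (3,1)
(2,0) ∧ (3,1) = (2,0)
(2,0) ∧ (4,0) = (2,0)
(3,1) ∨ (2,0) = (3,1)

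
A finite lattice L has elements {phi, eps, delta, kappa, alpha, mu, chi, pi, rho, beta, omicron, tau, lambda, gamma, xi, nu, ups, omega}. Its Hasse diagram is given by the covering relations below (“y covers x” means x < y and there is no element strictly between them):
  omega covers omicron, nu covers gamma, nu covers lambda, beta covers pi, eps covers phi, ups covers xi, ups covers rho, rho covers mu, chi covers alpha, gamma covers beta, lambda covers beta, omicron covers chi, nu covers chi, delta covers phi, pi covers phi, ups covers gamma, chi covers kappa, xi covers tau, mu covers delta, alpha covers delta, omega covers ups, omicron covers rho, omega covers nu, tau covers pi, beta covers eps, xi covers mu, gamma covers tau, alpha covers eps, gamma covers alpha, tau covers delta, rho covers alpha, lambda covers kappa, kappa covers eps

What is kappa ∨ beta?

lambda

Common upper bounds of {kappa, beta}: lambda, nu, omega.
The least among these is lambda.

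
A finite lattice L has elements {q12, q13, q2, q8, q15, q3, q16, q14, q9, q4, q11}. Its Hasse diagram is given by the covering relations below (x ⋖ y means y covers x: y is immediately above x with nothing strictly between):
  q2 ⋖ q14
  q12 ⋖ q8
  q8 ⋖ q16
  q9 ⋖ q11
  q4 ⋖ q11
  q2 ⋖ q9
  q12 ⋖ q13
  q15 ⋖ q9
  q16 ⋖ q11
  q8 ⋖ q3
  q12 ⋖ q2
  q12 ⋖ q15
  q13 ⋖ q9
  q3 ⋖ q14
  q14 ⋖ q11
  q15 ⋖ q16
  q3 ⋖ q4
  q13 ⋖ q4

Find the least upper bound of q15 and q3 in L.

Common upper bounds of {q15, q3}: q11.
The least among these is q11.

q11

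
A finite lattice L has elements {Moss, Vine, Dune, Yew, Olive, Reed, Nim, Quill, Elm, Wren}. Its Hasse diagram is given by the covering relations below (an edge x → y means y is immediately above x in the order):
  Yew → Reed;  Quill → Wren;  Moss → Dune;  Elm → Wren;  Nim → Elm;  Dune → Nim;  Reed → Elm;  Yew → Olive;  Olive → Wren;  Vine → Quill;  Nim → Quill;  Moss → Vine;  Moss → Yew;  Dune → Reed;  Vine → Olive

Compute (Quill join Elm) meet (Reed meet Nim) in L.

Quill ∨ Elm = Wren
Reed ∧ Nim = Dune
Wren ∧ Dune = Dune

Dune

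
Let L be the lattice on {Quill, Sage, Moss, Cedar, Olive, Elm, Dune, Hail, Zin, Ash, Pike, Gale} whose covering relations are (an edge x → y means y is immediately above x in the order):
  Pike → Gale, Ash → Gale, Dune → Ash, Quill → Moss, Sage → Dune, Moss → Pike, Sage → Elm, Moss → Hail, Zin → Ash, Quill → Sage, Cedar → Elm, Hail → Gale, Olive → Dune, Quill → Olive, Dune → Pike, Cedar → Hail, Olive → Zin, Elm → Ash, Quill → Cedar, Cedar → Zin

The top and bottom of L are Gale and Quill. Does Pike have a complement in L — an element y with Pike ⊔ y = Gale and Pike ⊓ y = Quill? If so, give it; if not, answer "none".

Cedar

Need y with Pike ∨ y = Gale and Pike ∧ y = Quill.
Checking each element gives: Cedar.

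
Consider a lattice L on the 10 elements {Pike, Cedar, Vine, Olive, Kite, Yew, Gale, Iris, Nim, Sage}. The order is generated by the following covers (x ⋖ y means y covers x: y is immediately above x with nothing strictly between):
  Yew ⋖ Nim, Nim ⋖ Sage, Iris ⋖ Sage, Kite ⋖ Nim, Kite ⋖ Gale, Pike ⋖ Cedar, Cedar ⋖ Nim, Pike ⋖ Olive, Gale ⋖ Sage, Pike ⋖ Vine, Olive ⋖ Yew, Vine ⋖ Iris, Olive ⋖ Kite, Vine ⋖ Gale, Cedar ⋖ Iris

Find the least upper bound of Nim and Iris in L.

Common upper bounds of {Nim, Iris}: Sage.
The least among these is Sage.

Sage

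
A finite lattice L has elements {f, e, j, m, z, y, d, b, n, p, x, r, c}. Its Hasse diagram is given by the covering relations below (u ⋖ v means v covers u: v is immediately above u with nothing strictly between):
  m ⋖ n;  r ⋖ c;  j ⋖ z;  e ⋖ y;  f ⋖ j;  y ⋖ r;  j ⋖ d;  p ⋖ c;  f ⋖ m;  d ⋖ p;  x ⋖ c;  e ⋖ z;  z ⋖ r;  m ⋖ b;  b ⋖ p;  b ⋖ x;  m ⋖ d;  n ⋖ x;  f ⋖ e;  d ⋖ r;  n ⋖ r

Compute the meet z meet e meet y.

e

Common lower bounds of {z, e, y}: e, f.
The greatest among these is e.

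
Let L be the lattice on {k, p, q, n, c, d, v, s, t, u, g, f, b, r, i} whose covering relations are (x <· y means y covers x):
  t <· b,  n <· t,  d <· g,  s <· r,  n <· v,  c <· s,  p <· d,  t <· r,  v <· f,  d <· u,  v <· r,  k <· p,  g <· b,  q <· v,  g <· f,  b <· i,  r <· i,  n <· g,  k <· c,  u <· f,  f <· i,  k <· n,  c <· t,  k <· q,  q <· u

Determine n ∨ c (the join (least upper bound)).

Common upper bounds of {n, c}: b, i, r, t.
The least among these is t.

t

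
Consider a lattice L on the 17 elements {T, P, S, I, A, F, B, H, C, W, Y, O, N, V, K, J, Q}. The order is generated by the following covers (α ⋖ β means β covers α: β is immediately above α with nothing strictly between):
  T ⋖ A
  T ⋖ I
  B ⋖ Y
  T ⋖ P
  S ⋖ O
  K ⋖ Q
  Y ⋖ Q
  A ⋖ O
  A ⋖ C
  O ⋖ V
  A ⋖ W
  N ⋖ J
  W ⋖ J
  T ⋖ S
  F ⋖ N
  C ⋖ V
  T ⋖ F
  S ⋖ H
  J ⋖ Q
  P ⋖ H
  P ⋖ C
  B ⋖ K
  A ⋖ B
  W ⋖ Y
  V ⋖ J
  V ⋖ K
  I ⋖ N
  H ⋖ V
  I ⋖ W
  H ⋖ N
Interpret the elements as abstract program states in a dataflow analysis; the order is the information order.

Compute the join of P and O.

V

Common upper bounds of {P, O}: J, K, Q, V.
The least among these is V.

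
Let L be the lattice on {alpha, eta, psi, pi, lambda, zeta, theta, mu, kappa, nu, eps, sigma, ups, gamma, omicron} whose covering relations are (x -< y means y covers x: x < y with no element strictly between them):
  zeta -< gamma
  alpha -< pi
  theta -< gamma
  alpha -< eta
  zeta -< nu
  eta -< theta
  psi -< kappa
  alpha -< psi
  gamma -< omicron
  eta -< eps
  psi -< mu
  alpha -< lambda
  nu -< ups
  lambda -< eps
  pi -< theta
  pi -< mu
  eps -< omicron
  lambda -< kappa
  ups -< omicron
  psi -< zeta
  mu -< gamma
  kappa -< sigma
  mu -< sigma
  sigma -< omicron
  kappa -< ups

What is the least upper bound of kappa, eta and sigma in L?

Common upper bounds of {kappa, eta, sigma}: omicron.
The least among these is omicron.

omicron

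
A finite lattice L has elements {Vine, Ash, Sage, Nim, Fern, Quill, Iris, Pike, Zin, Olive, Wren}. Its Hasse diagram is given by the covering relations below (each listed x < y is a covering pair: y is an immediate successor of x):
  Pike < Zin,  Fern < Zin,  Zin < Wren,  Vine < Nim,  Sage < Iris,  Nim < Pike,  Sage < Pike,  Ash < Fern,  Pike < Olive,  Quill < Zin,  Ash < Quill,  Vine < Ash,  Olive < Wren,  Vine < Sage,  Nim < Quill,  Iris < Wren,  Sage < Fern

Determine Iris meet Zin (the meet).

Sage

Common lower bounds of {Iris, Zin}: Sage, Vine.
The greatest among these is Sage.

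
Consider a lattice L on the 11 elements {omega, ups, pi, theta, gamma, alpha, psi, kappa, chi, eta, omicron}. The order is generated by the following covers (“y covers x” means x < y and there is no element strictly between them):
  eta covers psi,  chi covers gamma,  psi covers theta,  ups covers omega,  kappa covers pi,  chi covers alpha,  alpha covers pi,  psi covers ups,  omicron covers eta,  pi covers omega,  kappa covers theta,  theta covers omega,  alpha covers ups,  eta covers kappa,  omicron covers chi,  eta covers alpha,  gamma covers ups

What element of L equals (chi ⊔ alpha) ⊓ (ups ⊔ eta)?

alpha

chi ∨ alpha = chi
ups ∨ eta = eta
chi ∧ eta = alpha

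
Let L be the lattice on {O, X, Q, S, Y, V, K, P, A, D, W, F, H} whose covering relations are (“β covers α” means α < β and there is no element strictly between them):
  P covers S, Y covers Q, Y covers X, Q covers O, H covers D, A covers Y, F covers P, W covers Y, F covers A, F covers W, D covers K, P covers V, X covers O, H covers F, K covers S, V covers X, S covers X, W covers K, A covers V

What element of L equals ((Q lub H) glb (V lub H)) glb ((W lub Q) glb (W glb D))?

K

Q ∨ H = H
V ∨ H = H
H ∧ H = H
W ∨ Q = W
W ∧ D = K
W ∧ K = K
H ∧ K = K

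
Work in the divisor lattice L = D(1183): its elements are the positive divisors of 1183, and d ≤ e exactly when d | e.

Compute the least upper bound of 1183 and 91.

1183

In the divisibility order, the join is the least common multiple: lcm(1183, 91) = 1183.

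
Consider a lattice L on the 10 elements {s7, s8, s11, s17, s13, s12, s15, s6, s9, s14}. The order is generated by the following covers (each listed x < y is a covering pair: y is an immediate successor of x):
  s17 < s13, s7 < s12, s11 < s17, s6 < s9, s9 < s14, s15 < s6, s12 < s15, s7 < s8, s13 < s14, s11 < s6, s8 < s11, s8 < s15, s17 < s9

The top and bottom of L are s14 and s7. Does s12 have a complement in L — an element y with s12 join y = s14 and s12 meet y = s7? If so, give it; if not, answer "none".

s13

Need y with s12 ∨ y = s14 and s12 ∧ y = s7.
Checking each element gives: s13.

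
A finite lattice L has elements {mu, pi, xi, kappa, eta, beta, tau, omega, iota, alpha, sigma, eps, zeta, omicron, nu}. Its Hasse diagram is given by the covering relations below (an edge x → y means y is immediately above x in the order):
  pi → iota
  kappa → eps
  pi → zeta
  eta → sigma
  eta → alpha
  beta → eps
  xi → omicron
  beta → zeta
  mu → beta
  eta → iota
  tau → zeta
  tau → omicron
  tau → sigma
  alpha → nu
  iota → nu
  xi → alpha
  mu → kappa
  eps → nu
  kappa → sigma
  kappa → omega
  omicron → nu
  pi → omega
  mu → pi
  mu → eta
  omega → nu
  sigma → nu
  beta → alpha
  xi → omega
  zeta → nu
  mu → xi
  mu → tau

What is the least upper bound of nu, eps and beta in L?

nu

Common upper bounds of {nu, eps, beta}: nu.
The least among these is nu.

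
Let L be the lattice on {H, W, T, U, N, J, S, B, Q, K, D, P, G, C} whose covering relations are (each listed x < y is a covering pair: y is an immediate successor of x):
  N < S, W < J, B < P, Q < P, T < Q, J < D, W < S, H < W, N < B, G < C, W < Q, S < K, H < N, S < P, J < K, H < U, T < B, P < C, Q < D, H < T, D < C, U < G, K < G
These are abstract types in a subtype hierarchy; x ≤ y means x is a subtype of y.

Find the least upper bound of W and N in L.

Common upper bounds of {W, N}: C, G, K, P, S.
The least among these is S.

S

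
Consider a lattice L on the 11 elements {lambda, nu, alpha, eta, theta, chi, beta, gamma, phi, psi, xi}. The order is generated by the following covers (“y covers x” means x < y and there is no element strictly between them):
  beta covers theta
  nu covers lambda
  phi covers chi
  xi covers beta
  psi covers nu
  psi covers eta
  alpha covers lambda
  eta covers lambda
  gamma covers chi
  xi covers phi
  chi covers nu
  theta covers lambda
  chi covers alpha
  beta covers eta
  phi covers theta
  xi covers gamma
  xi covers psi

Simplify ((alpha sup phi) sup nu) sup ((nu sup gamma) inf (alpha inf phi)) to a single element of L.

alpha ∨ phi = phi
phi ∨ nu = phi
nu ∨ gamma = gamma
alpha ∧ phi = alpha
gamma ∧ alpha = alpha
phi ∨ alpha = phi

phi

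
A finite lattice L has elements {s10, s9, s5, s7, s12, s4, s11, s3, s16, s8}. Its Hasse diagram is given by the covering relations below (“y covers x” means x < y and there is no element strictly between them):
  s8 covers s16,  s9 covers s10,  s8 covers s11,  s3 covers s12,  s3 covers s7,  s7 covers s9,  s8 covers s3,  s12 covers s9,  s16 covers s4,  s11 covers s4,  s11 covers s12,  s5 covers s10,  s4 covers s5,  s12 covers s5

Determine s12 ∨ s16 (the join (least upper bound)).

s8

Common upper bounds of {s12, s16}: s8.
The least among these is s8.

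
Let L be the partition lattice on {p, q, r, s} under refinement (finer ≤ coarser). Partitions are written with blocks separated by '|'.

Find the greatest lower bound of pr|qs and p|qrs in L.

p|qs|r

The meet (common refinement) of pr|qs and p|qrs intersects blocks pairwise, giving p|qs|r.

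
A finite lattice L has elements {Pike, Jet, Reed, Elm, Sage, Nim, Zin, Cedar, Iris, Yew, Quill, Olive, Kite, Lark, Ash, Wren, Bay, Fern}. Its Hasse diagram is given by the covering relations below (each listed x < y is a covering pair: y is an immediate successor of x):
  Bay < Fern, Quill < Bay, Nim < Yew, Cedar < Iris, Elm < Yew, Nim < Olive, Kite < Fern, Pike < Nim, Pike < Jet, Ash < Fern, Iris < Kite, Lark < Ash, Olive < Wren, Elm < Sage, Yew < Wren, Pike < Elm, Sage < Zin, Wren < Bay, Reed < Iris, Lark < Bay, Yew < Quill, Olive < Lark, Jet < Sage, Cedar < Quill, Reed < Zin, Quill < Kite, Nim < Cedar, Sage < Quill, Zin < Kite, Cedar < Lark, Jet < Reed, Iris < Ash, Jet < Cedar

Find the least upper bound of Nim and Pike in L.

Common upper bounds of {Nim, Pike}: Ash, Bay, Cedar, Fern, Iris, Kite, Lark, Nim, Olive, Quill, Wren, Yew.
The least among these is Nim.

Nim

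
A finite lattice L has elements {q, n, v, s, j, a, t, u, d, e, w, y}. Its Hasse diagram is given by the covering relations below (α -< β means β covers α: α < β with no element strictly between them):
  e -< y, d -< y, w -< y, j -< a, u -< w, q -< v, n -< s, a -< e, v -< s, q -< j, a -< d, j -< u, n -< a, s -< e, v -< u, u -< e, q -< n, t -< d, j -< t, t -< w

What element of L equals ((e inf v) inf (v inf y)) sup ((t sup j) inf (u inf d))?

u

e ∧ v = v
v ∧ y = v
v ∧ v = v
t ∨ j = t
u ∧ d = j
t ∧ j = j
v ∨ j = u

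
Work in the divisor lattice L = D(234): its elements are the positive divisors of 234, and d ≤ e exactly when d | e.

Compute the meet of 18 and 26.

In the divisibility order, the meet is the greatest common divisor: gcd(18, 26) = 2.

2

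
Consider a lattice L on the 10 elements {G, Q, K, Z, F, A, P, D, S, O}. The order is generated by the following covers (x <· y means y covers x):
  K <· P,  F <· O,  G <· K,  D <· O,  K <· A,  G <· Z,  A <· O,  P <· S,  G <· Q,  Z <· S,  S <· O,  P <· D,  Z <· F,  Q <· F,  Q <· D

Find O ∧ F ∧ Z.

Common lower bounds of {O, F, Z}: G, Z.
The greatest among these is Z.

Z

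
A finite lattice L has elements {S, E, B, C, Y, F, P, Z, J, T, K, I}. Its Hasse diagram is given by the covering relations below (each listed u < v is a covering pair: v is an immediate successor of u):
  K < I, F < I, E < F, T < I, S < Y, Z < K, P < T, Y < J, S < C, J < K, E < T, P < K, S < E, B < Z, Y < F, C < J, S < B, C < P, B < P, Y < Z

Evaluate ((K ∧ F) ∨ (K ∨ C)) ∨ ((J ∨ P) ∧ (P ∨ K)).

K

K ∧ F = Y
K ∨ C = K
Y ∨ K = K
J ∨ P = K
P ∨ K = K
K ∧ K = K
K ∨ K = K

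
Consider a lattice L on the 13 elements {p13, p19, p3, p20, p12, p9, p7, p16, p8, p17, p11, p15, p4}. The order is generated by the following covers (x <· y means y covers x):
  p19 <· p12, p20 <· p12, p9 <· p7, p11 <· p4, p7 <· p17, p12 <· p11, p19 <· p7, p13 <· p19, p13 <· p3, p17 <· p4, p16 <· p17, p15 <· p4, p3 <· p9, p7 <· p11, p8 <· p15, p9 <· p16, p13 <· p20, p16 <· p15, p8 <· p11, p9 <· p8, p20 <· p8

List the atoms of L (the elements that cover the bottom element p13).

The atoms are exactly the elements that cover p13: p19, p20, p3.

p19, p20, p3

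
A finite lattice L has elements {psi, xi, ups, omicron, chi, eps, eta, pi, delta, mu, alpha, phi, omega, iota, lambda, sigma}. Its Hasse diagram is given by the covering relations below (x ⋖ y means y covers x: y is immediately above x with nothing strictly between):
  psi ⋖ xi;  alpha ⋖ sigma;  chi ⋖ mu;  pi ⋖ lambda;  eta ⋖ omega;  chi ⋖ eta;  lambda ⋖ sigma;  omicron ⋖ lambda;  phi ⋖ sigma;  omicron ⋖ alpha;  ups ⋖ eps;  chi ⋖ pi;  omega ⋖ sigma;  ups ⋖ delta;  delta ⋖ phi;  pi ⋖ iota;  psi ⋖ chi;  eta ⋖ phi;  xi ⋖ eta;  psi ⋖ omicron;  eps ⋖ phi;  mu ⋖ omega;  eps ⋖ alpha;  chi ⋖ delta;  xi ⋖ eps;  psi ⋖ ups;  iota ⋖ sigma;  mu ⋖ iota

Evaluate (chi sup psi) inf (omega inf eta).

chi

chi ∨ psi = chi
omega ∧ eta = eta
chi ∧ eta = chi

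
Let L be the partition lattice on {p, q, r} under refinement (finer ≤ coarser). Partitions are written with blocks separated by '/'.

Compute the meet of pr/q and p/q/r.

The meet (common refinement) of pr/q and p/q/r intersects blocks pairwise, giving p/q/r.

p/q/r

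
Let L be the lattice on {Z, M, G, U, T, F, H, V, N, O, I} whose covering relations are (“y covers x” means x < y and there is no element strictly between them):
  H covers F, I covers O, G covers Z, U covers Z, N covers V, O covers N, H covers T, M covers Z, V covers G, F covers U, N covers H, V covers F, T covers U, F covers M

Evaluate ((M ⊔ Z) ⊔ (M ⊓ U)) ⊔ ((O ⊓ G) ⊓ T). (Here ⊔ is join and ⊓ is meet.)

M

M ∨ Z = M
M ∧ U = Z
M ∨ Z = M
O ∧ G = G
G ∧ T = Z
M ∨ Z = M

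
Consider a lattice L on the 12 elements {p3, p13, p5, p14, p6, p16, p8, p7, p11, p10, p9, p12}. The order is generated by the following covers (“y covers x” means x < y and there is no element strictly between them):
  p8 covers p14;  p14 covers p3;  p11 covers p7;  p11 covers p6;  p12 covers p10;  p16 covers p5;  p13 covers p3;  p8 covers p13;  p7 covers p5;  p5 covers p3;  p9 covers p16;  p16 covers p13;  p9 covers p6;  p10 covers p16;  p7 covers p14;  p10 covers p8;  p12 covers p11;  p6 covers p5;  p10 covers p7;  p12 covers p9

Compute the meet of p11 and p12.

Common lower bounds of {p11, p12}: p11, p14, p3, p5, p6, p7.
The greatest among these is p11.

p11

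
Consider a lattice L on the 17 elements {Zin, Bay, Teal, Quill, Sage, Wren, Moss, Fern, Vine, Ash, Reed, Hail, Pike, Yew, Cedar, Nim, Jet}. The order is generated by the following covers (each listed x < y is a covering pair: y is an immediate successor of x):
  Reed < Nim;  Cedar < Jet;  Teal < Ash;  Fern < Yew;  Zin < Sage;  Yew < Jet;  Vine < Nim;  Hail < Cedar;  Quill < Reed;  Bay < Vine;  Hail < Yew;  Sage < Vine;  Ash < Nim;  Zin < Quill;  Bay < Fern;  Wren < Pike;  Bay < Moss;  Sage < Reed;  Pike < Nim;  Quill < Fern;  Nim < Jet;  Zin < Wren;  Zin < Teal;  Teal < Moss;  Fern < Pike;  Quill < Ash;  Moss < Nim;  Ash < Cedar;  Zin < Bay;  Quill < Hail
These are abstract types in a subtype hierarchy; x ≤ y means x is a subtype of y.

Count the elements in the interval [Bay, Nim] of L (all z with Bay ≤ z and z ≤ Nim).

The interval [Bay, Nim] = {Bay, Fern, Moss, Nim, Pike, Vine}, which has 6 elements.

6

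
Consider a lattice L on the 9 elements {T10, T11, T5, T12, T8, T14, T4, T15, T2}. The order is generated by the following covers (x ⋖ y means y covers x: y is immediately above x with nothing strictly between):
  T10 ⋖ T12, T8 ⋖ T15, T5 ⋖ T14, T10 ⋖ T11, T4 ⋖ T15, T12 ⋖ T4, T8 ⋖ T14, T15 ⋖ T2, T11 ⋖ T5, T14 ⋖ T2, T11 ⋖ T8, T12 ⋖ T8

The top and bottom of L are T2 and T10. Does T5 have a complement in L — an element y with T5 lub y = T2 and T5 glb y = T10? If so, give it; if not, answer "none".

T4

Need y with T5 ∨ y = T2 and T5 ∧ y = T10.
Checking each element gives: T4.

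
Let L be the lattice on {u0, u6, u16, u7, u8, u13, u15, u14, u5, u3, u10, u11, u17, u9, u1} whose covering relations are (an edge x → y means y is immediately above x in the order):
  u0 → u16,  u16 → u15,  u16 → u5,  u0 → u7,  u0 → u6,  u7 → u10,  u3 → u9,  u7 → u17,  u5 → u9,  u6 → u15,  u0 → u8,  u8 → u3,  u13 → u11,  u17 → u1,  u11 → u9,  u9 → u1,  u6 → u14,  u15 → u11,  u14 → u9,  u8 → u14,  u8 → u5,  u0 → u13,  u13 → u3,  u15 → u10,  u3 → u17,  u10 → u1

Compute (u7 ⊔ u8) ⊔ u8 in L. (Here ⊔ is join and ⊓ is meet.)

u17

u7 ∨ u8 = u17
u17 ∨ u8 = u17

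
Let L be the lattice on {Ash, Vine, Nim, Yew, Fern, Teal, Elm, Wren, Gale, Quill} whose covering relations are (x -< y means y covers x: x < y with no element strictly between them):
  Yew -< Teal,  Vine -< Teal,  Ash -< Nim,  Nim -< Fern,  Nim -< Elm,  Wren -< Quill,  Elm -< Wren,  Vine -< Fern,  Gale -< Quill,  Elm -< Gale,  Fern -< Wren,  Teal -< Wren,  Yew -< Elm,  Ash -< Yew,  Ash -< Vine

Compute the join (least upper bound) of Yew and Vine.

Teal

Common upper bounds of {Yew, Vine}: Quill, Teal, Wren.
The least among these is Teal.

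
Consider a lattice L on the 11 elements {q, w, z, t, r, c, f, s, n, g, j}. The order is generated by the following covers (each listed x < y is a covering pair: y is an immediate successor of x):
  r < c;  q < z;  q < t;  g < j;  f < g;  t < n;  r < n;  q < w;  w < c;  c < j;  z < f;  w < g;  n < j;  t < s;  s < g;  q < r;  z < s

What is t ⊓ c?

Common lower bounds of {t, c}: q.
The greatest among these is q.

q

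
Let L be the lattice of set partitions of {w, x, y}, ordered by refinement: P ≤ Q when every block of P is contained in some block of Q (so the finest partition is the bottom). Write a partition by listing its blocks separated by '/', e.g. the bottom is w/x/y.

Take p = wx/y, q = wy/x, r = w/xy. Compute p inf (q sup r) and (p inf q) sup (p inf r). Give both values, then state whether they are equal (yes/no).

q sup r = wxy, so p inf (q sup r) = wx/y inf wxy = wx/y.
p inf q = w/x/y and p inf r = w/x/y, so (p inf q) sup (p inf r) = w/x/y sup w/x/y = w/x/y.
Equal: no.

wx/y; w/x/y; no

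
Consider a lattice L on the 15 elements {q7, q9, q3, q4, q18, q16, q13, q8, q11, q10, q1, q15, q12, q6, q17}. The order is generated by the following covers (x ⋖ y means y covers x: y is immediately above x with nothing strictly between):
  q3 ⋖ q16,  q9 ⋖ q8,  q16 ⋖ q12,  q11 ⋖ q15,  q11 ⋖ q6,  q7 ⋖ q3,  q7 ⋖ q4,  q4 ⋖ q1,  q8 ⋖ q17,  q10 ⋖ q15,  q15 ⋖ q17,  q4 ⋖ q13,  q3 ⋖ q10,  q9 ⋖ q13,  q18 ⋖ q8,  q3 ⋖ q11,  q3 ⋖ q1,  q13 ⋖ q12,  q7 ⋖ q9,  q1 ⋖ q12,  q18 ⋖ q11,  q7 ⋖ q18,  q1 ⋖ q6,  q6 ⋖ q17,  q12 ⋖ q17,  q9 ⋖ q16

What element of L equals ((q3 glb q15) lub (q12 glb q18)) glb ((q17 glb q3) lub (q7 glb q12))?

q3

q3 ∧ q15 = q3
q12 ∧ q18 = q7
q3 ∨ q7 = q3
q17 ∧ q3 = q3
q7 ∧ q12 = q7
q3 ∨ q7 = q3
q3 ∧ q3 = q3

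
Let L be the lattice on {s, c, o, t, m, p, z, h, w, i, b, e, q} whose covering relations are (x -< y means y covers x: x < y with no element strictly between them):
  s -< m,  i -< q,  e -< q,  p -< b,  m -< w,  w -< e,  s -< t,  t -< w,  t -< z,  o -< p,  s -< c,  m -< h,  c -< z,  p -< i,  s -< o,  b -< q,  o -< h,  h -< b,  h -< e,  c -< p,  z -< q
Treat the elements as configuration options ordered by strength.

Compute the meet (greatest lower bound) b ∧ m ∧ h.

m

Common lower bounds of {b, m, h}: m, s.
The greatest among these is m.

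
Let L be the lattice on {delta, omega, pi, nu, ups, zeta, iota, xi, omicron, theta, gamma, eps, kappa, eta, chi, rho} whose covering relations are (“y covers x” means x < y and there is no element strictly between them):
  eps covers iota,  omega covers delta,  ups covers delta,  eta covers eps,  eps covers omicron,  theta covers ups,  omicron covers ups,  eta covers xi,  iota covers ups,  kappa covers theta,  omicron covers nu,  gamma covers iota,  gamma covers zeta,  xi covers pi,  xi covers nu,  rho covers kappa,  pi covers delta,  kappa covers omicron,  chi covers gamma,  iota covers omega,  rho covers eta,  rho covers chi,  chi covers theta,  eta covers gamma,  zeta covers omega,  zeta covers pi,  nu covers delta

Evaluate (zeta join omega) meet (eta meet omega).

zeta ∨ omega = zeta
eta ∧ omega = omega
zeta ∧ omega = omega

omega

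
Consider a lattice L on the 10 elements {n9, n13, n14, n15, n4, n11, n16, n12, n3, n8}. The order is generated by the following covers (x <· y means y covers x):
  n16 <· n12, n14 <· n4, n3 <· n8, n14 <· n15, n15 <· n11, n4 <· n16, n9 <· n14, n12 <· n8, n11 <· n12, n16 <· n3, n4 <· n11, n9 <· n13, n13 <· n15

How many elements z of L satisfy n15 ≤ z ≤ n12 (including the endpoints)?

The interval [n15, n12] = {n11, n12, n15}, which has 3 elements.

3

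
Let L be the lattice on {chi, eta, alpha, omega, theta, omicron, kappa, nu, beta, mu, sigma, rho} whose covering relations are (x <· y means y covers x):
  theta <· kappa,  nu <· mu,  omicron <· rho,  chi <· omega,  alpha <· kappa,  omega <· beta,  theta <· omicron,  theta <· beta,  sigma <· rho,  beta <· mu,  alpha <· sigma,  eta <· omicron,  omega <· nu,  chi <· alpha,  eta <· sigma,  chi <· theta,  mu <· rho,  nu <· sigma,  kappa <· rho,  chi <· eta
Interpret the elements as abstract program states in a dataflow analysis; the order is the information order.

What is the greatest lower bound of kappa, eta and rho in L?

chi

Common lower bounds of {kappa, eta, rho}: chi.
The greatest among these is chi.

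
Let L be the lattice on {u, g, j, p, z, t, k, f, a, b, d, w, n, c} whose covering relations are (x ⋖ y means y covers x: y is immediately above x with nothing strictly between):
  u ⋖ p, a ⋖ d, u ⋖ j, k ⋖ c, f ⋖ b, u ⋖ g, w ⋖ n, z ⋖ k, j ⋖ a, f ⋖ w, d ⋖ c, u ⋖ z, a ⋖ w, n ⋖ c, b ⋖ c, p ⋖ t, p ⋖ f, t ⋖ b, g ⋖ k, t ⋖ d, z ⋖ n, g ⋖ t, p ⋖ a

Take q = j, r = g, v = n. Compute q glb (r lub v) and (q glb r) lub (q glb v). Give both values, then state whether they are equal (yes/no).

j; j; yes

r lub v = c, so q glb (r lub v) = j glb c = j.
q glb r = u and q glb v = j, so (q glb r) lub (q glb v) = u lub j = j.
Equal: yes.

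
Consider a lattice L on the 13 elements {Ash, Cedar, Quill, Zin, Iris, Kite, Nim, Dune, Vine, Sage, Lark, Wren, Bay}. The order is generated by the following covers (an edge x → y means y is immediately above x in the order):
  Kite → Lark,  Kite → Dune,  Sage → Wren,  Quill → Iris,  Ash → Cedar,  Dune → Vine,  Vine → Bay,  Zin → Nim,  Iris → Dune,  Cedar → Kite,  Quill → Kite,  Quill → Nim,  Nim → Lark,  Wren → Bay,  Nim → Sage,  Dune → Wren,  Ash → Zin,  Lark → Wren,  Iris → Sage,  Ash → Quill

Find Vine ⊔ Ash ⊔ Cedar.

Vine

Common upper bounds of {Vine, Ash, Cedar}: Bay, Vine.
The least among these is Vine.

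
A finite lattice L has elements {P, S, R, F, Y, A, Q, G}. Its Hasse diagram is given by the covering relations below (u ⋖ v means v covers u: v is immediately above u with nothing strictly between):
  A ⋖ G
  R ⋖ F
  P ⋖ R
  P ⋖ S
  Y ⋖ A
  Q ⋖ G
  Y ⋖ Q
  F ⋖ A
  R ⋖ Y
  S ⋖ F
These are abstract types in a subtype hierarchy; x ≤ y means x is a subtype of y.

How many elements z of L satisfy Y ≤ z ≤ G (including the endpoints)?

4

The interval [Y, G] = {A, G, Q, Y}, which has 4 elements.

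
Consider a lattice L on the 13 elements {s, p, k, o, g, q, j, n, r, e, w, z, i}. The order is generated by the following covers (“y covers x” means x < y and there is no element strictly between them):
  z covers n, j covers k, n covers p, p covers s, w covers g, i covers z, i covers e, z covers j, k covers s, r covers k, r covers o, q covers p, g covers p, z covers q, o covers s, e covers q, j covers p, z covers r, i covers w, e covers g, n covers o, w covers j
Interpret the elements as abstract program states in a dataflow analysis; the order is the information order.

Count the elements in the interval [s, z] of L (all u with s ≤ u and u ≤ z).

9

The interval [s, z] = {j, k, n, o, p, q, r, s, z}, which has 9 elements.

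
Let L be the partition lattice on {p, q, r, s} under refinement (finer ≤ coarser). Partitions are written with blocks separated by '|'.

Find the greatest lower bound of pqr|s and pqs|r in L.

pq|r|s

Common lower bounds of {pqr|s, pqs|r}: pq|r|s, p|q|r|s.
The greatest among these is pq|r|s.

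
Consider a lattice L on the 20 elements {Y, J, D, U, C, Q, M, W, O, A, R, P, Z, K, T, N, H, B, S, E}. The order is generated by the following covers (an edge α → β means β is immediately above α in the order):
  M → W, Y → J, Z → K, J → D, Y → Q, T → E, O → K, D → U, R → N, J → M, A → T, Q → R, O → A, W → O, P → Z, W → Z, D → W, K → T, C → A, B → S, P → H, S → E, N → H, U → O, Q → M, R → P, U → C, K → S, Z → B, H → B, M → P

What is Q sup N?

N

Common upper bounds of {Q, N}: B, E, H, N, S.
The least among these is N.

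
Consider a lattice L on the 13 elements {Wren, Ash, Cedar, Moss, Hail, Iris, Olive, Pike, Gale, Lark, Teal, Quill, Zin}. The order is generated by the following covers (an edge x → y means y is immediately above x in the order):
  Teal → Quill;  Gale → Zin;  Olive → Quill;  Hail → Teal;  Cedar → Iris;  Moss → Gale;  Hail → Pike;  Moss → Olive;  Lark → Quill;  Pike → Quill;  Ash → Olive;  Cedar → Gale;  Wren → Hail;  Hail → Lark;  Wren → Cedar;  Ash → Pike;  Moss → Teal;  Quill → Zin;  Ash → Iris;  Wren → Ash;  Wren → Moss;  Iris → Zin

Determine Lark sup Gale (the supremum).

Common upper bounds of {Lark, Gale}: Zin.
The least among these is Zin.

Zin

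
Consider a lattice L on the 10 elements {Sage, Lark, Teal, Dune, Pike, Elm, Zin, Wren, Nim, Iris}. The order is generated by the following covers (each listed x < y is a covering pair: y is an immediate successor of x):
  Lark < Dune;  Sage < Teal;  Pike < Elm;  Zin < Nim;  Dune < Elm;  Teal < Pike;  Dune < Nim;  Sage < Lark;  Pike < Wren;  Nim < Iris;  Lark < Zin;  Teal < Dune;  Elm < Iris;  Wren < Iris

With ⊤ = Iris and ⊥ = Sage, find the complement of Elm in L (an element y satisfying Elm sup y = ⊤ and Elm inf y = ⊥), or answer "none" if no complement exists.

none

For every candidate y, either Elm ∨ y ≠ Iris or Elm ∧ y ≠ Sage; no complement exists.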